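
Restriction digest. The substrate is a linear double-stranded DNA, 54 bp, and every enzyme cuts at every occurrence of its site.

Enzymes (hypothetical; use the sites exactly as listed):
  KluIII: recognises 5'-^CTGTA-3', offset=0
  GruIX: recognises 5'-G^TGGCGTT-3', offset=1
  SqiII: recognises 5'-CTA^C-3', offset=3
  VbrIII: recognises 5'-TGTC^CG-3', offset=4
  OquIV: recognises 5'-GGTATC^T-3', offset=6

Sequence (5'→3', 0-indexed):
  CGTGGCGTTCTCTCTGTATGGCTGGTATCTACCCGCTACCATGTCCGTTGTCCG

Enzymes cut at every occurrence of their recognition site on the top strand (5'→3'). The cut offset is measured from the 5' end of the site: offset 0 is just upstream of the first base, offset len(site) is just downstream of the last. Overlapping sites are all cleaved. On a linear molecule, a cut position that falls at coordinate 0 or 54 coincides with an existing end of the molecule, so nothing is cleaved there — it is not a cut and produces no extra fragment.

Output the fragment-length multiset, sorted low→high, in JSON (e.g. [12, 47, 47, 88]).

[2,2,2,7,7,7,11,16]

Per-enzyme occurrences:
  KluIII CTGTA/0: at [13] ⇒ [13]
  GruIX GTGGCGTT/1: at [1] ⇒ [2]
  SqiII CTAC/3: at [28, 35] ⇒ [31, 38]
  VbrIII TGTCCG/4: at [41, 48] ⇒ [45, 52]
  OquIV GGTATCT/6: at [23] ⇒ [29]

All cut coordinates (distinct, sorted): [2, 13, 29, 31, 38, 45, 52]

Fragment lengths:
  [0,2): 2 bp
  [2,13): 11 bp
  [13,29): 16 bp
  [29,31): 2 bp
  [31,38): 7 bp
  [38,45): 7 bp
  [45,52): 7 bp
  [52,54): 2 bp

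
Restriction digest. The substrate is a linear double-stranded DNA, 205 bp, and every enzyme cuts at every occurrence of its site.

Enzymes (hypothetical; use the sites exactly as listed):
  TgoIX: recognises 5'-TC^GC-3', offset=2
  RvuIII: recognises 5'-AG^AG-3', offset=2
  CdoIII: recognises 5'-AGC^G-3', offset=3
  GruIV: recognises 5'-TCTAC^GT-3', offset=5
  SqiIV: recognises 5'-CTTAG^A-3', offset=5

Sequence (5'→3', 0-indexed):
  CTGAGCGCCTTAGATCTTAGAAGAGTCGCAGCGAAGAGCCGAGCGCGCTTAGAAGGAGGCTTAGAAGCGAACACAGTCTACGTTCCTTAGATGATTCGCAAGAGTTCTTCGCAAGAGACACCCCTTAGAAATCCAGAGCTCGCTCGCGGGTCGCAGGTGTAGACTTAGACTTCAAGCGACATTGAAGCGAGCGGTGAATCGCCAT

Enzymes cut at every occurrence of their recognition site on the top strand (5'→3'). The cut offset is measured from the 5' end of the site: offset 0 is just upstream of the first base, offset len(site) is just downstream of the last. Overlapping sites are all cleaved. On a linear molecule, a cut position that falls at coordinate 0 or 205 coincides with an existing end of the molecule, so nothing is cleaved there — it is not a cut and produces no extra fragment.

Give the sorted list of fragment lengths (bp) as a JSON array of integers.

[3,4,4,4,4,4,5,5,5,5,5,6,7,7,7,7,8,8,8,8,8,9,9,11,12,13,13,16]

Scan for sites:
  TgoIX (TCGC, off=2): starts [25, 95, 108, 139, 143, 150, 198] → cuts [27, 97, 110, 141, 145, 152, 200]
  RvuIII (AGAG, off=2): starts [21, 34, 100, 113, 134] → cuts [23, 36, 102, 115, 136]
  CdoIII (AGCG, off=3): starts [3, 29, 41, 65, 174, 185, 189] → cuts [6, 32, 44, 68, 177, 188, 192]
  GruIV (TCTACGT, off=5): starts [76] → cuts [81]
  SqiIV (CTTAGA, off=5): starts [8, 15, 47, 59, 85, 123, 163] → cuts [13, 20, 52, 64, 90, 128, 168]

All cut coordinates (distinct, sorted): [6, 13, 20, 23, 27, 32, 36, 44, 52, 64, 68, 81, 90, 97, 102, 110, 115, 128, 136, 141, 145, 152, 168, 177, 188, 192, 200]

Fragment lengths:
  [0,6): 6 bp
  [6,13): 7 bp
  [13,20): 7 bp
  [20,23): 3 bp
  [23,27): 4 bp
  [27,32): 5 bp
  [32,36): 4 bp
  [36,44): 8 bp
  [44,52): 8 bp
  [52,64): 12 bp
  [64,68): 4 bp
  [68,81): 13 bp
  [81,90): 9 bp
  [90,97): 7 bp
  [97,102): 5 bp
  [102,110): 8 bp
  [110,115): 5 bp
  [115,128): 13 bp
  [128,136): 8 bp
  [136,141): 5 bp
  [141,145): 4 bp
  [145,152): 7 bp
  [152,168): 16 bp
  [168,177): 9 bp
  [177,188): 11 bp
  [188,192): 4 bp
  [192,200): 8 bp
  [200,205): 5 bp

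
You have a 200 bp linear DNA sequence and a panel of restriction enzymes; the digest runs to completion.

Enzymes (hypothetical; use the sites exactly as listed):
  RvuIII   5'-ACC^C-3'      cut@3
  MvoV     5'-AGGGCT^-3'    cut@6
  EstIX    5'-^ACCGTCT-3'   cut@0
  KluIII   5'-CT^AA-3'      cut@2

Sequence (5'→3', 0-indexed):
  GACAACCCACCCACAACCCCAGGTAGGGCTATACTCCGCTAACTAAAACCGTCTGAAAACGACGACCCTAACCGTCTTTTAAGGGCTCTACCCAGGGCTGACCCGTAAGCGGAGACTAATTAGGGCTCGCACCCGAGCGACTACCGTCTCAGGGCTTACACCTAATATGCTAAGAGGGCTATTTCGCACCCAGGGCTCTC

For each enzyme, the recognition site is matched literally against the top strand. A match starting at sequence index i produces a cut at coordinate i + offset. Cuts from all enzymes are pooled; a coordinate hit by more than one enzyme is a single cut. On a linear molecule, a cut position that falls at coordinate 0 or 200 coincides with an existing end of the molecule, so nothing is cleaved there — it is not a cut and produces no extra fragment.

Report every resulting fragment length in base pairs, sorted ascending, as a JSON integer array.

Per-enzyme occurrences:
  RvuIII (ACCC, off=3): starts [4, 8, 15, 64, 89, 100, 130, 187] → cuts [7, 11, 18, 67, 92, 103, 133, 190]
  MvoV (AGGGCT, off=6): starts [24, 81, 93, 121, 150, 174, 191] → cuts [30, 87, 99, 127, 156, 180, 197]
  EstIX (ACCGTCT, off=0): starts [47, 70, 142] → cuts [47, 70, 142]
  KluIII (CTAA, off=2): starts [38, 42, 67, 115, 161, 169] → cuts [40, 44, 69, 117, 163, 171]

Pooled cuts: [7, 11, 18, 30, 40, 44, 47, 67, 69, 70, 87, 92, 99, 103, 117, 127, 133, 142, 156, 163, 171, 180, 190, 197]

Fragment lengths:
  [0,7): 7 bp
  [7,11): 4 bp
  [11,18): 7 bp
  [18,30): 12 bp
  [30,40): 10 bp
  [40,44): 4 bp
  [44,47): 3 bp
  [47,67): 20 bp
  [67,69): 2 bp
  [69,70): 1 bp
  [70,87): 17 bp
  [87,92): 5 bp
  [92,99): 7 bp
  [99,103): 4 bp
  [103,117): 14 bp
  [117,127): 10 bp
  [127,133): 6 bp
  [133,142): 9 bp
  [142,156): 14 bp
  [156,163): 7 bp
  [163,171): 8 bp
  [171,180): 9 bp
  [180,190): 10 bp
  [190,197): 7 bp
  [197,200): 3 bp

[1,2,3,3,4,4,4,5,6,7,7,7,7,7,8,9,9,10,10,10,12,14,14,17,20]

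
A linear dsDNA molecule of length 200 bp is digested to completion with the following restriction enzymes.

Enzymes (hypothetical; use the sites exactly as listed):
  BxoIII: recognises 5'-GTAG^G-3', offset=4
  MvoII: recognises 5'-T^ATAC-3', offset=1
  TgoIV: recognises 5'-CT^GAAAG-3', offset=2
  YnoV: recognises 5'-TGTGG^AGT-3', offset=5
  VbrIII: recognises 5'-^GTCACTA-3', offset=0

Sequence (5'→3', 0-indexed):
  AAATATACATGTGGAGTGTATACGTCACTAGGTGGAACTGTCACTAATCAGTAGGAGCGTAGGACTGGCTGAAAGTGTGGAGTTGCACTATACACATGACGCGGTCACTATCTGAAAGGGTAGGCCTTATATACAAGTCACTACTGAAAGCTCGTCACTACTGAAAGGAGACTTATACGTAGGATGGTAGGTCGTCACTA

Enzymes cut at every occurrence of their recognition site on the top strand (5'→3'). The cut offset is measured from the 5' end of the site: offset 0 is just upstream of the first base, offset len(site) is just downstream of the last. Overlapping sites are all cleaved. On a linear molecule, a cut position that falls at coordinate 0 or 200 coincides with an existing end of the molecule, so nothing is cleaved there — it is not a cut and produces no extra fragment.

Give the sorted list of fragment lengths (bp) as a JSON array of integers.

[3,4,4,5,6,7,7,8,8,8,8,8,9,9,9,10,10,10,10,12,14,15,16]

Per-enzyme occurrences:
  BxoIII (GTAGG, off=4): starts [50, 58, 119, 178, 186] → cuts [54, 62, 123, 182, 190]
  MvoII (TATAC, off=1): starts [3, 18, 88, 129, 173] → cuts [4, 19, 89, 130, 174]
  TgoIV (CTGAAAG, off=2): starts [68, 111, 143, 160] → cuts [70, 113, 145, 162]
  YnoV (TGTGGAGT, off=5): starts [9, 75] → cuts [14, 80]
  VbrIII (GTCACTA, off=0): starts [23, 39, 103, 136, 153, 193] → cuts [23, 39, 103, 136, 153, 193]

All cut coordinates (distinct, sorted): [4, 14, 19, 23, 39, 54, 62, 70, 80, 89, 103, 113, 123, 130, 136, 145, 153, 162, 174, 182, 190, 193]

Fragments:
  [0,4): 4 bp
  [4,14): 10 bp
  [14,19): 5 bp
  [19,23): 4 bp
  [23,39): 16 bp
  [39,54): 15 bp
  [54,62): 8 bp
  [62,70): 8 bp
  [70,80): 10 bp
  [80,89): 9 bp
  [89,103): 14 bp
  [103,113): 10 bp
  [113,123): 10 bp
  [123,130): 7 bp
  [130,136): 6 bp
  [136,145): 9 bp
  [145,153): 8 bp
  [153,162): 9 bp
  [162,174): 12 bp
  [174,182): 8 bp
  [182,190): 8 bp
  [190,193): 3 bp
  [193,200): 7 bp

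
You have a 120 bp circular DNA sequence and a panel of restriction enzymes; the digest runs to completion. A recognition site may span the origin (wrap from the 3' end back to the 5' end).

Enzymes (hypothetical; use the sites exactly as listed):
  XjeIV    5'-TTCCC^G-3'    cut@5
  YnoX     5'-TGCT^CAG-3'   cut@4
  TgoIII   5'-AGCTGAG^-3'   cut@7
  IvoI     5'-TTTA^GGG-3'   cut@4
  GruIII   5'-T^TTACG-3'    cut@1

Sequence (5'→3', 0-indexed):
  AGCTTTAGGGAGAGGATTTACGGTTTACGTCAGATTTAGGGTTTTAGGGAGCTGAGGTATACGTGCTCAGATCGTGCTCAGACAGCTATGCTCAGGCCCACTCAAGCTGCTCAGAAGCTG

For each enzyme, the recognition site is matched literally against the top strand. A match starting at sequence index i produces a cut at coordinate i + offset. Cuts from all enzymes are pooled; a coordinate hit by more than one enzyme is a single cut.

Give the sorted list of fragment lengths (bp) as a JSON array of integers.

Scan for sites:
  XjeIV (TTCCCG, off=5): no sites
  YnoX TGCTCAG/4: at [63, 74, 88, 107] ⇒ [67, 78, 92, 111]
  TgoIII AGCTGAG/7: at [49, 115] ⇒ [2, 56]
  IvoI TTTAGGG/4: at [3, 34, 42] ⇒ [7, 38, 46]
  GruIII TTTACG/1: at [16, 23] ⇒ [17, 24]

All cut coordinates (distinct, sorted): [2, 7, 17, 24, 38, 46, 56, 67, 78, 92, 111]

Fragment lengths:
  2→7: 5 bp
  7→17: 10 bp
  17→24: 7 bp
  24→38: 14 bp
  38→46: 8 bp
  46→56: 10 bp
  56→67: 11 bp
  67→78: 11 bp
  78→92: 14 bp
  92→111: 19 bp
  111→2 (wrap): 120-111+2 = 11 bp

[5,7,8,10,10,11,11,11,14,14,19]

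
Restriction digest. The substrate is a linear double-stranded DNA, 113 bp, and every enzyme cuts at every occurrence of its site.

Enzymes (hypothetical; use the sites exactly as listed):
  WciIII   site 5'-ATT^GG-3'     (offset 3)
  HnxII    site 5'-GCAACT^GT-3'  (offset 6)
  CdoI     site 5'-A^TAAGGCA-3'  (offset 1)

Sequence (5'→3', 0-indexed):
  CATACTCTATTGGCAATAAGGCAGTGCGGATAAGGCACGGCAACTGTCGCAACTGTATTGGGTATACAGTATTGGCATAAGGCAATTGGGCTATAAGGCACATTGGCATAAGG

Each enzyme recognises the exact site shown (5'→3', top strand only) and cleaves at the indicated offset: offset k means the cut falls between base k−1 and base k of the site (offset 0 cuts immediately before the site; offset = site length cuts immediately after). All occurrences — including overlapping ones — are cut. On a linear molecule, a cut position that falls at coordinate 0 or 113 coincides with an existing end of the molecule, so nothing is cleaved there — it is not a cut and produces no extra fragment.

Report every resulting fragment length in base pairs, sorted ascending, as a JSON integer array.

[4,5,5,6,9,9,10,11,11,14,14,15]

Site scan:
  WciIII ATTGG/3: at [8, 56, 70, 84, 101] ⇒ [11, 59, 73, 87, 104]
  HnxII GCAACTGT/6: at [39, 48] ⇒ [45, 54]
  CdoI ATAAGGCA/1: at [15, 29, 76, 92] ⇒ [16, 30, 77, 93]

All cut coordinates (distinct, sorted): [11, 16, 30, 45, 54, 59, 73, 77, 87, 93, 104]

Fragments:
  [0,11): 11 bp
  [11,16): 5 bp
  [16,30): 14 bp
  [30,45): 15 bp
  [45,54): 9 bp
  [54,59): 5 bp
  [59,73): 14 bp
  [73,77): 4 bp
  [77,87): 10 bp
  [87,93): 6 bp
  [93,104): 11 bp
  [104,113): 9 bp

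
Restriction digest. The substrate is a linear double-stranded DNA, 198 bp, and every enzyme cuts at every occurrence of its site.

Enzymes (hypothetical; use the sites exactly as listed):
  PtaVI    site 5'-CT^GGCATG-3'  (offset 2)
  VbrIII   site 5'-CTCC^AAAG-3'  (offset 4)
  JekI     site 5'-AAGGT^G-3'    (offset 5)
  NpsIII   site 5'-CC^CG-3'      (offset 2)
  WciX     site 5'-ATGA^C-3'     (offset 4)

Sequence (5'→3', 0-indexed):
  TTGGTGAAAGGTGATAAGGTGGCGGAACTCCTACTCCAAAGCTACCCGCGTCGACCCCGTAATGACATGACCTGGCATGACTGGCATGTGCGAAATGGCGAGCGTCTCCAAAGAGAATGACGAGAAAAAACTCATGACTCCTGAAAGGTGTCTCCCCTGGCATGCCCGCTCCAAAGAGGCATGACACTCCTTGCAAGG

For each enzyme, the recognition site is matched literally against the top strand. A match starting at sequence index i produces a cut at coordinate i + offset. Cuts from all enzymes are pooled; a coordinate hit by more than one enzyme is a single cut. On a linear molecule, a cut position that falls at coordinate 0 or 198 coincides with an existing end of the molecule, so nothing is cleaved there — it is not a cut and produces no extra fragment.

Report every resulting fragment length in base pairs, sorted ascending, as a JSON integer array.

[2,3,5,6,7,8,8,8,9,9,11,11,12,12,12,14,17,17,27]

Site scan:
  PtaVI (CTGGCATG, off=2): starts [71, 80, 156] → cuts [73, 82, 158]
  VbrIII (CTCCAAAG, off=4): starts [33, 105, 168] → cuts [37, 109, 172]
  JekI (AAGGTG, off=5): starts [7, 15, 144] → cuts [12, 20, 149]
  NpsIII (CCCG, off=2): starts [44, 55, 164] → cuts [46, 57, 166]
  WciX (ATGAC, off=4): starts [61, 66, 76, 116, 133, 180] → cuts [65, 70, 80, 120, 137, 184]

All cut coordinates (distinct, sorted): [12, 20, 37, 46, 57, 65, 70, 73, 80, 82, 109, 120, 137, 149, 158, 166, 172, 184]

Fragment lengths:
  [0,12): 12 bp
  [12,20): 8 bp
  [20,37): 17 bp
  [37,46): 9 bp
  [46,57): 11 bp
  [57,65): 8 bp
  [65,70): 5 bp
  [70,73): 3 bp
  [73,80): 7 bp
  [80,82): 2 bp
  [82,109): 27 bp
  [109,120): 11 bp
  [120,137): 17 bp
  [137,149): 12 bp
  [149,158): 9 bp
  [158,166): 8 bp
  [166,172): 6 bp
  [172,184): 12 bp
  [184,198): 14 bp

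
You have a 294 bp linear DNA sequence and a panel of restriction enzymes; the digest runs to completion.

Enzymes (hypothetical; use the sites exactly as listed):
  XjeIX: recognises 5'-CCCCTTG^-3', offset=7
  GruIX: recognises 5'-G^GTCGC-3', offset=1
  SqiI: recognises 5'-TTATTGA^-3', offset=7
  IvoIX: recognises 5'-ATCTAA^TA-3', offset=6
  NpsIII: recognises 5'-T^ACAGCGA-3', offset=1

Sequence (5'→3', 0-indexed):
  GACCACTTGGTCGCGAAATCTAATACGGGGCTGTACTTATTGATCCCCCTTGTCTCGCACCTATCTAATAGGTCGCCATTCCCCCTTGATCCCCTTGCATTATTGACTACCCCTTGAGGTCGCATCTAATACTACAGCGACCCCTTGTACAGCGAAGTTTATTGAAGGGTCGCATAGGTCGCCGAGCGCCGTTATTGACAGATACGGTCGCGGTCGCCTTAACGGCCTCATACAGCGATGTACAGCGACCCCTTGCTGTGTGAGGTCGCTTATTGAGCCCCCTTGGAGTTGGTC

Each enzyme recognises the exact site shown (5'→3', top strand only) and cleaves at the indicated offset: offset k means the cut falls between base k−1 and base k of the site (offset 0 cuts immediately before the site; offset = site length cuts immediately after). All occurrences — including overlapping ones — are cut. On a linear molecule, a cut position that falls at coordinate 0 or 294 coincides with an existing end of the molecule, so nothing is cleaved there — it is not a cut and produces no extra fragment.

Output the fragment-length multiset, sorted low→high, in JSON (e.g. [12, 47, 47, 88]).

Per-enzyme occurrences:
  XjeIX (CCCCTTG, off=7): starts [45, 81, 90, 109, 140, 248, 278] → cuts [52, 88, 97, 116, 147, 255, 285]
  GruIX (GGTCGC, off=1): starts [8, 70, 117, 167, 176, 205, 211, 263] → cuts [9, 71, 118, 168, 177, 206, 212, 264]
  SqiI (TTATTGA, off=7): starts [36, 99, 158, 191, 269] → cuts [43, 106, 165, 198, 276]
  IvoIX (ATCTAATA, off=6): starts [17, 62, 123] → cuts [23, 68, 129]
  NpsIII (TACAGCGA, off=1): starts [132, 147, 230, 240] → cuts [133, 148, 231, 241]

All cut coordinates (distinct, sorted): [9, 23, 43, 52, 68, 71, 88, 97, 106, 116, 118, 129, 133, 147, 148, 165, 168, 177, 198, 206, 212, 231, 241, 255, 264, 276, 285]

Fragments:
  [0,9): 9 bp
  [9,23): 14 bp
  [23,43): 20 bp
  [43,52): 9 bp
  [52,68): 16 bp
  [68,71): 3 bp
  [71,88): 17 bp
  [88,97): 9 bp
  [97,106): 9 bp
  [106,116): 10 bp
  [116,118): 2 bp
  [118,129): 11 bp
  [129,133): 4 bp
  [133,147): 14 bp
  [147,148): 1 bp
  [148,165): 17 bp
  [165,168): 3 bp
  [168,177): 9 bp
  [177,198): 21 bp
  [198,206): 8 bp
  [206,212): 6 bp
  [212,231): 19 bp
  [231,241): 10 bp
  [241,255): 14 bp
  [255,264): 9 bp
  [264,276): 12 bp
  [276,285): 9 bp
  [285,294): 9 bp

[1,2,3,3,4,6,8,9,9,9,9,9,9,9,9,10,10,11,12,14,14,14,16,17,17,19,20,21]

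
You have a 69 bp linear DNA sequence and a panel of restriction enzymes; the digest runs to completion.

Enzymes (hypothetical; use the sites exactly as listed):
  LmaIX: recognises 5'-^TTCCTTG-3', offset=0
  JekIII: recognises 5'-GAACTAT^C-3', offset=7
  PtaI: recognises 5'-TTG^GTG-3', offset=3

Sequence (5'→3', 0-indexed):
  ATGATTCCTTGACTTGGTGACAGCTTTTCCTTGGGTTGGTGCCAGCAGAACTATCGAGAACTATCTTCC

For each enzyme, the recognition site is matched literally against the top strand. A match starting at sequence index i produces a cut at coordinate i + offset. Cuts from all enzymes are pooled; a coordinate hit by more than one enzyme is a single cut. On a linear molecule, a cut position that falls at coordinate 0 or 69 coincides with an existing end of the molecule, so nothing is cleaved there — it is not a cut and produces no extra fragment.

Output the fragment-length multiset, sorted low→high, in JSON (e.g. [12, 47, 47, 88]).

Scan for sites:
  LmaIX (TTCCTTG, off=0): starts [4, 26] → cuts [4, 26]
  JekIII (GAACTATC, off=7): starts [47, 57] → cuts [54, 64]
  PtaI (TTGGTG, off=3): starts [13, 35] → cuts [16, 38]

Pooled cuts: [4, 16, 26, 38, 54, 64]

Fragments:
  [0,4): 4 bp
  [4,16): 12 bp
  [16,26): 10 bp
  [26,38): 12 bp
  [38,54): 16 bp
  [54,64): 10 bp
  [64,69): 5 bp

[4,5,10,10,12,12,16]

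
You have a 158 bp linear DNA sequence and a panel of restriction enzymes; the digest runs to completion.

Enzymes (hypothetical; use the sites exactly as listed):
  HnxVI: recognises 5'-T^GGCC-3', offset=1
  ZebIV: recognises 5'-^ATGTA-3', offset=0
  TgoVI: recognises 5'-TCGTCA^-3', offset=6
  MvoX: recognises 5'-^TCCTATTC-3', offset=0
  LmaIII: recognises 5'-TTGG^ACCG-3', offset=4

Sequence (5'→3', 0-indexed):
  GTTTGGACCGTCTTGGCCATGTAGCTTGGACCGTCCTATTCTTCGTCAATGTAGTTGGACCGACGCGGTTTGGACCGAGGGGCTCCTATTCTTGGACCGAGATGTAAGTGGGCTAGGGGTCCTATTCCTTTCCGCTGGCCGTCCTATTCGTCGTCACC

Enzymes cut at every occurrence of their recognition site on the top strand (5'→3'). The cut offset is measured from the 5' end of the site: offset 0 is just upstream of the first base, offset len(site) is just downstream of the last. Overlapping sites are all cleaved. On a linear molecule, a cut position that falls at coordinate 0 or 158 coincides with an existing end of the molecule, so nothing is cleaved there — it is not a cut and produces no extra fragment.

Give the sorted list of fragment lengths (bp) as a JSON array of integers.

[2,4,4,5,6,6,8,10,10,11,12,15,15,15,17,18]

Site scan:
  HnxVI (TGGCC, off=1): starts [13, 135] → cuts [14, 136]
  ZebIV (ATGTA, off=0): starts [18, 48, 101] → cuts [18, 48, 101]
  TgoVI (TCGTCA, off=6): starts [42, 150] → cuts [48, 156]
  MvoX (TCCTATTC, off=0): starts [33, 83, 119, 141] → cuts [33, 83, 119, 141]
  LmaIII (TTGGACCG, off=4): starts [2, 25, 54, 69, 91] → cuts [6, 29, 58, 73, 95]

All cut coordinates (distinct, sorted): [6, 14, 18, 29, 33, 48, 58, 73, 83, 95, 101, 119, 136, 141, 156]

Fragments:
  [0,6): 6 bp
  [6,14): 8 bp
  [14,18): 4 bp
  [18,29): 11 bp
  [29,33): 4 bp
  [33,48): 15 bp
  [48,58): 10 bp
  [58,73): 15 bp
  [73,83): 10 bp
  [83,95): 12 bp
  [95,101): 6 bp
  [101,119): 18 bp
  [119,136): 17 bp
  [136,141): 5 bp
  [141,156): 15 bp
  [156,158): 2 bp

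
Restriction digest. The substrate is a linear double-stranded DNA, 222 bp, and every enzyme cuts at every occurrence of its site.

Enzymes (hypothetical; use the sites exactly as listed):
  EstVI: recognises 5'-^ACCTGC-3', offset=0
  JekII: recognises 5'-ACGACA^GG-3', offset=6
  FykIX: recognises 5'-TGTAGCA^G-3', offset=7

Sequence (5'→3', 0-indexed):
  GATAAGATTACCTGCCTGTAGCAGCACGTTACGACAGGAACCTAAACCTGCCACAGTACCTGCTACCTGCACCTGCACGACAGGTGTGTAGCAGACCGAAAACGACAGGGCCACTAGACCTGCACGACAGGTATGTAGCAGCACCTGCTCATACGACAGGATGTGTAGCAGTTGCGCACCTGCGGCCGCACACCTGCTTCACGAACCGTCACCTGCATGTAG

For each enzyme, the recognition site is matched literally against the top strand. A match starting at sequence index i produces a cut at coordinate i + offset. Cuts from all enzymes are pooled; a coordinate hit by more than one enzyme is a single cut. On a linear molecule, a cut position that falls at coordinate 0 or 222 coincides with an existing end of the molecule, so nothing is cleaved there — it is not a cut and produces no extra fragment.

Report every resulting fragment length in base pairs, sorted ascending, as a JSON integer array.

[2,6,7,7,9,9,10,11,11,12,12,12,12,12,13,14,14,14,16,19]

Per-enzyme occurrences:
  EstVI ACCTGC/0: at [9, 45, 57, 64, 70, 117, 142, 177, 191, 210] ⇒ [9, 45, 57, 64, 70, 117, 142, 177, 191, 210]
  JekII ACGACAGG/6: at [30, 76, 101, 123, 152] ⇒ [36, 82, 107, 129, 158]
  FykIX TGTAGCAG/7: at [16, 86, 133, 163] ⇒ [23, 93, 140, 170]

All cut coordinates (distinct, sorted): [9, 23, 36, 45, 57, 64, 70, 82, 93, 107, 117, 129, 140, 142, 158, 170, 177, 191, 210]

Fragment lengths:
  [0,9): 9 bp
  [9,23): 14 bp
  [23,36): 13 bp
  [36,45): 9 bp
  [45,57): 12 bp
  [57,64): 7 bp
  [64,70): 6 bp
  [70,82): 12 bp
  [82,93): 11 bp
  [93,107): 14 bp
  [107,117): 10 bp
  [117,129): 12 bp
  [129,140): 11 bp
  [140,142): 2 bp
  [142,158): 16 bp
  [158,170): 12 bp
  [170,177): 7 bp
  [177,191): 14 bp
  [191,210): 19 bp
  [210,222): 12 bp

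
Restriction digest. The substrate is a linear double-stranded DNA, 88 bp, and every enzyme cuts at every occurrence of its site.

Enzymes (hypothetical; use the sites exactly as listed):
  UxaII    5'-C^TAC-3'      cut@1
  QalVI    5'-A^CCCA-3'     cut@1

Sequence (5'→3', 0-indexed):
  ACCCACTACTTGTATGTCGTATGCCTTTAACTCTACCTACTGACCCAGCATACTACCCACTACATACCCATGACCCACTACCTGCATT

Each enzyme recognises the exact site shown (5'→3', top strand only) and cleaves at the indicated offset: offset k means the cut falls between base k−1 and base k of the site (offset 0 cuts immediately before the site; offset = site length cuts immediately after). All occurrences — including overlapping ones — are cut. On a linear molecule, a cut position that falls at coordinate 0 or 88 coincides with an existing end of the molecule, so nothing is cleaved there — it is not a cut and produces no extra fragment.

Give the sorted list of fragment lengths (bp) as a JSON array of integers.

[1,2,4,5,5,5,6,6,7,10,10,27]

Scan for sites:
  UxaII CTAC/1: at [5, 32, 36, 52, 59, 77] ⇒ [6, 33, 37, 53, 60, 78]
  QalVI ACCCA/1: at [0, 42, 54, 65, 72] ⇒ [1, 43, 55, 66, 73]

Pooled cuts: [1, 6, 33, 37, 43, 53, 55, 60, 66, 73, 78]

Fragment lengths:
  [0,1): 1 bp
  [1,6): 5 bp
  [6,33): 27 bp
  [33,37): 4 bp
  [37,43): 6 bp
  [43,53): 10 bp
  [53,55): 2 bp
  [55,60): 5 bp
  [60,66): 6 bp
  [66,73): 7 bp
  [73,78): 5 bp
  [78,88): 10 bp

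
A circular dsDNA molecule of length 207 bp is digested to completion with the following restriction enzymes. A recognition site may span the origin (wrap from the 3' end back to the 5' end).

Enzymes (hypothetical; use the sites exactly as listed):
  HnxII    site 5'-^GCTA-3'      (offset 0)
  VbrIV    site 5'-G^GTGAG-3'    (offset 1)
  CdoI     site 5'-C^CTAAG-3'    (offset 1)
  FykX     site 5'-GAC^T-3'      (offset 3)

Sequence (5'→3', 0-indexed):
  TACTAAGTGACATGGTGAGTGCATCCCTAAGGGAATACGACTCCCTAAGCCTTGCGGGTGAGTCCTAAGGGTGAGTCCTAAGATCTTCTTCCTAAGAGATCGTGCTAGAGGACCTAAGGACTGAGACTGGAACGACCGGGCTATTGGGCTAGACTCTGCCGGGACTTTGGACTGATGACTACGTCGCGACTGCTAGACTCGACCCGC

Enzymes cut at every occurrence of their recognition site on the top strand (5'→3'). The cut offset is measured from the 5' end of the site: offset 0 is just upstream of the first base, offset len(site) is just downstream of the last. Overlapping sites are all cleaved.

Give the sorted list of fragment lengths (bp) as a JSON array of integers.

[1,3,6,6,7,7,7,7,7,7,7,8,8,10,11,11,12,12,12,13,14,15,16]

Site scan:
  HnxII (GCTA, off=0): starts [103, 139, 147, 191, 205] → cuts [103, 139, 147, 191, 205]
  VbrIV (GGTGAG, off=1): starts [13, 56, 69] → cuts [14, 57, 70]
  CdoI (CCTAAG, off=1): starts [25, 43, 63, 76, 90, 112] → cuts [26, 44, 64, 77, 91, 113]
  FykX (GACT, off=3): starts [38, 118, 124, 151, 162, 169, 176, 187, 195] → cuts [41, 121, 127, 154, 165, 172, 179, 190, 198]

Pooled cuts: [14, 26, 41, 44, 57, 64, 70, 77, 91, 103, 113, 121, 127, 139, 147, 154, 165, 172, 179, 190, 191, 198, 205]

Fragments:
  14→26: 12 bp
  26→41: 15 bp
  41→44: 3 bp
  44→57: 13 bp
  57→64: 7 bp
  64→70: 6 bp
  70→77: 7 bp
  77→91: 14 bp
  91→103: 12 bp
  103→113: 10 bp
  113→121: 8 bp
  121→127: 6 bp
  127→139: 12 bp
  139→147: 8 bp
  147→154: 7 bp
  154→165: 11 bp
  165→172: 7 bp
  172→179: 7 bp
  179→190: 11 bp
  190→191: 1 bp
  191→198: 7 bp
  198→205: 7 bp
  205→14 (wrap): 207-205+14 = 16 bp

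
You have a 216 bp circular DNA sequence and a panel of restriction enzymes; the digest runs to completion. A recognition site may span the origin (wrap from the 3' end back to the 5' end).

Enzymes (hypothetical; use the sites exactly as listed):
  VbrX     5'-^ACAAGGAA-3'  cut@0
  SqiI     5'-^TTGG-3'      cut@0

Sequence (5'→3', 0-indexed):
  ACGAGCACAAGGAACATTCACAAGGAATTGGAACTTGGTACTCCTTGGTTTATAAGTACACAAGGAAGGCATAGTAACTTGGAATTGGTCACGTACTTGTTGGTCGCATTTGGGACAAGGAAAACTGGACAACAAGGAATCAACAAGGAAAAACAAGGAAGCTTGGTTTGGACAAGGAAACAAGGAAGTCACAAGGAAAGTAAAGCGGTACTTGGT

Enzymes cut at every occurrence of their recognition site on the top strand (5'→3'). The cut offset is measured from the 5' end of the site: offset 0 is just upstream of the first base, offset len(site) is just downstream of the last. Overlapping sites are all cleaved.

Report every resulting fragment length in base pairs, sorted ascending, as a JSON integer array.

[4,5,5,6,7,8,8,10,10,10,10,11,11,11,13,15,15,17,19,21]

Scan for sites:
  VbrX (ACAAGGAA, off=0): starts [6, 19, 59, 114, 131, 142, 152, 171, 179, 190] → cuts [6, 19, 59, 114, 131, 142, 152, 171, 179, 190]
  SqiI (TTGG, off=0): starts [27, 34, 44, 78, 84, 99, 109, 162, 167, 211] → cuts [27, 34, 44, 78, 84, 99, 109, 162, 167, 211]

Pooled cuts: [6, 19, 27, 34, 44, 59, 78, 84, 99, 109, 114, 131, 142, 152, 162, 167, 171, 179, 190, 211]

Fragments:
  6→19: 13 bp
  19→27: 8 bp
  27→34: 7 bp
  34→44: 10 bp
  44→59: 15 bp
  59→78: 19 bp
  78→84: 6 bp
  84→99: 15 bp
  99→109: 10 bp
  109→114: 5 bp
  114→131: 17 bp
  131→142: 11 bp
  142→152: 10 bp
  152→162: 10 bp
  162→167: 5 bp
  167→171: 4 bp
  171→179: 8 bp
  179→190: 11 bp
  190→211: 21 bp
  211→6 (wrap): 216-211+6 = 11 bp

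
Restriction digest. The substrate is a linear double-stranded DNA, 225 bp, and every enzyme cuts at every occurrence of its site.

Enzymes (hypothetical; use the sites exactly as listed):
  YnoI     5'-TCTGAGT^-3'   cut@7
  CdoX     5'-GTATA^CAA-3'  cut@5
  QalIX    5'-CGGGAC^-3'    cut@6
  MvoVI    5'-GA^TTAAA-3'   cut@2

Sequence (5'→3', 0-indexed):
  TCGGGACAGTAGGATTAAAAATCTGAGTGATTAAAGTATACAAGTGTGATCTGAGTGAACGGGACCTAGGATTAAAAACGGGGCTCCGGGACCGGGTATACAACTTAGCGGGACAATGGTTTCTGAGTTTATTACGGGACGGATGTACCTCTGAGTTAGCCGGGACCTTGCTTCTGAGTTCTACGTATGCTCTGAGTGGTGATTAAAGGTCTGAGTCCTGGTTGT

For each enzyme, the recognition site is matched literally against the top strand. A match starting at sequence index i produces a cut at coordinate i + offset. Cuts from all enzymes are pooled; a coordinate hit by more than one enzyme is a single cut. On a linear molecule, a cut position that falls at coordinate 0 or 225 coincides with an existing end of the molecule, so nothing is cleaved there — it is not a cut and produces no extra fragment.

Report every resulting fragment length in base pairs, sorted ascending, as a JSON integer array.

Scan for sites:
  YnoI TCTGAGT/7: at [21, 49, 121, 149, 172, 190, 209] ⇒ [28, 56, 128, 156, 179, 197, 216]
  CdoX GTATACAA/5: at [35, 95] ⇒ [40, 100]
  QalIX CGGGAC/6: at [1, 59, 86, 108, 134, 160] ⇒ [7, 65, 92, 114, 140, 166]
  MvoVI GATTAAA/2: at [12, 28, 69, 200] ⇒ [14, 30, 71, 202]

All cut coordinates (distinct, sorted): [7, 14, 28, 30, 40, 56, 65, 71, 92, 100, 114, 128, 140, 156, 166, 179, 197, 202, 216]

Fragments:
  [0,7): 7 bp
  [7,14): 7 bp
  [14,28): 14 bp
  [28,30): 2 bp
  [30,40): 10 bp
  [40,56): 16 bp
  [56,65): 9 bp
  [65,71): 6 bp
  [71,92): 21 bp
  [92,100): 8 bp
  [100,114): 14 bp
  [114,128): 14 bp
  [128,140): 12 bp
  [140,156): 16 bp
  [156,166): 10 bp
  [166,179): 13 bp
  [179,197): 18 bp
  [197,202): 5 bp
  [202,216): 14 bp
  [216,225): 9 bp

[2,5,6,7,7,8,9,9,10,10,12,13,14,14,14,14,16,16,18,21]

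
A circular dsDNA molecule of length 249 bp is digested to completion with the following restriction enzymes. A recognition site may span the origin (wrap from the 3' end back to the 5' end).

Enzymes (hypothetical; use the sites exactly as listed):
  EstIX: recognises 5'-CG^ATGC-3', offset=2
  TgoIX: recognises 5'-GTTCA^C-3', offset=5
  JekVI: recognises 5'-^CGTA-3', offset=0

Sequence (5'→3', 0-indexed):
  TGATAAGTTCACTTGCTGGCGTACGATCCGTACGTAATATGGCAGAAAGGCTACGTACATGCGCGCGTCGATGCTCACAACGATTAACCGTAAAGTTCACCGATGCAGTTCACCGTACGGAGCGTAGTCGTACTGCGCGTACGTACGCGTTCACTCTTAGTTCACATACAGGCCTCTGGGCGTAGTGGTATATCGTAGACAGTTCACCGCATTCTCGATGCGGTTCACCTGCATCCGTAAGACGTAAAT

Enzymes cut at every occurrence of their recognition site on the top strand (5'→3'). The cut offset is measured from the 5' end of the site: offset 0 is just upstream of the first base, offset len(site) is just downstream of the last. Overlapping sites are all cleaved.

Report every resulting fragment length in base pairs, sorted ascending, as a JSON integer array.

Scan for sites:
  EstIX (CGATGC, off=2): starts [68, 100, 215] → cuts [70, 102, 217]
  TgoIX (GTTCAC, off=5): starts [6, 94, 107, 148, 159, 201, 222] → cuts [11, 99, 112, 153, 164, 206, 227]
  JekVI (CGTA, off=0): starts [19, 28, 32, 53, 88, 113, 122, 128, 137, 141, 180, 193, 235, 242] → cuts [19, 28, 32, 53, 88, 113, 122, 128, 137, 141, 180, 193, 235, 242]

Pooled cuts: [11, 19, 28, 32, 53, 70, 88, 99, 102, 112, 113, 122, 128, 137, 141, 153, 164, 180, 193, 206, 217, 227, 235, 242]

Fragments:
  11→19: 8 bp
  19→28: 9 bp
  28→32: 4 bp
  32→53: 21 bp
  53→70: 17 bp
  70→88: 18 bp
  88→99: 11 bp
  99→102: 3 bp
  102→112: 10 bp
  112→113: 1 bp
  113→122: 9 bp
  122→128: 6 bp
  128→137: 9 bp
  137→141: 4 bp
  141→153: 12 bp
  153→164: 11 bp
  164→180: 16 bp
  180→193: 13 bp
  193→206: 13 bp
  206→217: 11 bp
  217→227: 10 bp
  227→235: 8 bp
  235→242: 7 bp
  242→11 (wrap): 249-242+11 = 18 bp

[1,3,4,4,6,7,8,8,9,9,9,10,10,11,11,11,12,13,13,16,17,18,18,21]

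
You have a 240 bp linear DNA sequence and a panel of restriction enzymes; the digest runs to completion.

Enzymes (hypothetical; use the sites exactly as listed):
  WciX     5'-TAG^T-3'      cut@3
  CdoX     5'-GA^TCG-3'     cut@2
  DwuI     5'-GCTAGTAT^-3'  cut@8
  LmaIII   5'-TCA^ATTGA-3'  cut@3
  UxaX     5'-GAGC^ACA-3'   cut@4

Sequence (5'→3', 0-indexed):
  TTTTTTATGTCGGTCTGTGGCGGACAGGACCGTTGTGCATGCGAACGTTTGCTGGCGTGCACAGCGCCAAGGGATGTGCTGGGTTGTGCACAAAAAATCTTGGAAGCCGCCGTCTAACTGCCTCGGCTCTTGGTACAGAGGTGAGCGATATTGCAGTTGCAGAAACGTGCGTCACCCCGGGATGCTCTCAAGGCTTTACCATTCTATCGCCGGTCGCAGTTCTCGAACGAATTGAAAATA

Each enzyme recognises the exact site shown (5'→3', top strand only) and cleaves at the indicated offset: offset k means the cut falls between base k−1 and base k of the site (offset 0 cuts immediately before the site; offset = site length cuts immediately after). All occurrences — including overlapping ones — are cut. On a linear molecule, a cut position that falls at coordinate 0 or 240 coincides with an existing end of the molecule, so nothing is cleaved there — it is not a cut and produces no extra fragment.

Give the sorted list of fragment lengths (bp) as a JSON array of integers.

Scan for sites:
  WciX (TAGT, off=3): no sites
  CdoX (GATCG, off=2): no sites
  DwuI (GCTAGTAT, off=8): no sites
  LmaIII (TCAATTGA, off=3): no sites
  UxaX (GAGCACA, off=4): no sites

Pooled cuts: ∅

Fragment lengths:
  no cuts → one linear fragment of 240 bp

[240]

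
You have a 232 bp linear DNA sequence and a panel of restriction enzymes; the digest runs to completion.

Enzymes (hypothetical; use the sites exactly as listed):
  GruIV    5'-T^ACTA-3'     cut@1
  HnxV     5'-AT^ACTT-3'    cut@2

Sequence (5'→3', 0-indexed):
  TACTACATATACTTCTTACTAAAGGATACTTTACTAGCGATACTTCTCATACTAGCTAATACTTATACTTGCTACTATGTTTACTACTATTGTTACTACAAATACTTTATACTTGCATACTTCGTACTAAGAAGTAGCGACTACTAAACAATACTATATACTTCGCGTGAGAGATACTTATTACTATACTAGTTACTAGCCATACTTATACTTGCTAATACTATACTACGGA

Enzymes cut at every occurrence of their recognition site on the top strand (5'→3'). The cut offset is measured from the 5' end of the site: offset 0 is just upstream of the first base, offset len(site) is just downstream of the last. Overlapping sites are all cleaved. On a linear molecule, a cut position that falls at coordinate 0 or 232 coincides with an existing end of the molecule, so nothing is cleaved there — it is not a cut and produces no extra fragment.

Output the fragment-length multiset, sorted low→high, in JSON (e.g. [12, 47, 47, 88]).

Per-enzyme occurrences:
  GruIV (TACTA, off=1): starts [0, 16, 31, 49, 72, 81, 84, 93, 124, 141, 151, 181, 186, 193, 218, 223] → cuts [1, 17, 32, 50, 73, 82, 85, 94, 125, 142, 152, 182, 187, 194, 219, 224]
  HnxV (ATACTT, off=2): starts [8, 25, 39, 58, 64, 101, 108, 116, 157, 173, 201, 207] → cuts [10, 27, 41, 60, 66, 103, 110, 118, 159, 175, 203, 209]

Pooled cuts: [1, 10, 17, 27, 32, 41, 50, 60, 66, 73, 82, 85, 94, 103, 110, 118, 125, 142, 152, 159, 175, 182, 187, 194, 203, 209, 219, 224]

Fragment lengths:
  [0,1): 1 bp
  [1,10): 9 bp
  [10,17): 7 bp
  [17,27): 10 bp
  [27,32): 5 bp
  [32,41): 9 bp
  [41,50): 9 bp
  [50,60): 10 bp
  [60,66): 6 bp
  [66,73): 7 bp
  [73,82): 9 bp
  [82,85): 3 bp
  [85,94): 9 bp
  [94,103): 9 bp
  [103,110): 7 bp
  [110,118): 8 bp
  [118,125): 7 bp
  [125,142): 17 bp
  [142,152): 10 bp
  [152,159): 7 bp
  [159,175): 16 bp
  [175,182): 7 bp
  [182,187): 5 bp
  [187,194): 7 bp
  [194,203): 9 bp
  [203,209): 6 bp
  [209,219): 10 bp
  [219,224): 5 bp
  [224,232): 8 bp

[1,3,5,5,5,6,6,7,7,7,7,7,7,7,8,8,9,9,9,9,9,9,9,10,10,10,10,16,17]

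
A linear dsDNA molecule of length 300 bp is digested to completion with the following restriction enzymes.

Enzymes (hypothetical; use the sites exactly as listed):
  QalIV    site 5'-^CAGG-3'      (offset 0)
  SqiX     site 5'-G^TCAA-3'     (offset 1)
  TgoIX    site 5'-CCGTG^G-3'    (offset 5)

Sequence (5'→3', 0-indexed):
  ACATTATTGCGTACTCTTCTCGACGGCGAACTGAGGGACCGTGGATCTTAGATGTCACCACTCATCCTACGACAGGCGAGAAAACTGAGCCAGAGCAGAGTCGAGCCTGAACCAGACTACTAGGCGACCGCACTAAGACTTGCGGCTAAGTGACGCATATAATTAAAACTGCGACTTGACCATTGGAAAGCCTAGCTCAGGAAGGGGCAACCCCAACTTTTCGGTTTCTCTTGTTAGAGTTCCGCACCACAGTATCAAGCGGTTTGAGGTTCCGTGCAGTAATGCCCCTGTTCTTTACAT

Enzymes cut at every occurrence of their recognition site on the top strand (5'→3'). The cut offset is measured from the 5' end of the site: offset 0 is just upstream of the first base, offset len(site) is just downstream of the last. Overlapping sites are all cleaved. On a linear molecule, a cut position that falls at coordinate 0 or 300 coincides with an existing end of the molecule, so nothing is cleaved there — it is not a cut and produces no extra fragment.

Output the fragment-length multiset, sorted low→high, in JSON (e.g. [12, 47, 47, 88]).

[29,43,103,125]

Site scan:
  QalIV (CAGG, off=0): starts [72, 197] → cuts [72, 197]
  SqiX (GTCAA, off=1): no sites
  TgoIX (CCGTGG, off=5): starts [38] → cuts [43]

All cut coordinates (distinct, sorted): [43, 72, 197]

Fragments:
  [0,43): 43 bp
  [43,72): 29 bp
  [72,197): 125 bp
  [197,300): 103 bp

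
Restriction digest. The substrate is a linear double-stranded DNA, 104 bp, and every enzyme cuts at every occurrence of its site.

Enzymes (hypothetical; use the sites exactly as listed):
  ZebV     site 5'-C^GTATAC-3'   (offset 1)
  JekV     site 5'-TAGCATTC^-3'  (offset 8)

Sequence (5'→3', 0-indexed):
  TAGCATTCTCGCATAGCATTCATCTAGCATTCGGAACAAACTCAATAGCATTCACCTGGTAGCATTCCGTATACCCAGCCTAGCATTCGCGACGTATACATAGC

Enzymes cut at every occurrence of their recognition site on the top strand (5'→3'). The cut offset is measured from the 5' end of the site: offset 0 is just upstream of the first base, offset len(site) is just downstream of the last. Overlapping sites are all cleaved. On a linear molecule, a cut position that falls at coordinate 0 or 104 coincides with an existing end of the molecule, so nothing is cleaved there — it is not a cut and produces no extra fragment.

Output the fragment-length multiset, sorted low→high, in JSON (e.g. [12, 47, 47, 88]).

Site scan:
  ZebV (CGTATAC, off=1): starts [67, 92] → cuts [68, 93]
  JekV (TAGCATTC, off=8): starts [0, 13, 24, 45, 59, 80] → cuts [8, 21, 32, 53, 67, 88]

All cut coordinates (distinct, sorted): [8, 21, 32, 53, 67, 68, 88, 93]

Fragments:
  [0,8): 8 bp
  [8,21): 13 bp
  [21,32): 11 bp
  [32,53): 21 bp
  [53,67): 14 bp
  [67,68): 1 bp
  [68,88): 20 bp
  [88,93): 5 bp
  [93,104): 11 bp

[1,5,8,11,11,13,14,20,21]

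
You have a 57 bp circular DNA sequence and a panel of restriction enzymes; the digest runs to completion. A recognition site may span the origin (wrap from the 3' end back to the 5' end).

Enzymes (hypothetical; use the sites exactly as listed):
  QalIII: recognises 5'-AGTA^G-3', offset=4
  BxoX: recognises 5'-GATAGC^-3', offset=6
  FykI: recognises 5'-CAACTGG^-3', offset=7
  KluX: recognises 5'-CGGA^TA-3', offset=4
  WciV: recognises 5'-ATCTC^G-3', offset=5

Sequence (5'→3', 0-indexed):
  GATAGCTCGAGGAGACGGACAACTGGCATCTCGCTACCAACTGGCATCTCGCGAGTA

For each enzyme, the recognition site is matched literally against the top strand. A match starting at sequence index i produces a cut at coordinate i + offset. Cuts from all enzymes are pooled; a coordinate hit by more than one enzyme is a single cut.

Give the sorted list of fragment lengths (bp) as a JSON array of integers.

Scan for sites:
  QalIII AGTAG/4: at [53] ⇒ [0]
  BxoX GATAGC/6: at [0] ⇒ [6]
  FykI CAACTGG/7: at [19, 37] ⇒ [26, 44]
  KluX (CGGATA, off=4): no sites
  WciV ATCTCG/5: at [27, 45] ⇒ [32, 50]

Pooled cuts: [0, 6, 26, 32, 44, 50]

Fragment lengths:
  0→6: 6 bp
  6→26: 20 bp
  26→32: 6 bp
  32→44: 12 bp
  44→50: 6 bp
  50→0 (wrap): 57-50+0 = 7 bp

[6,6,6,7,12,20]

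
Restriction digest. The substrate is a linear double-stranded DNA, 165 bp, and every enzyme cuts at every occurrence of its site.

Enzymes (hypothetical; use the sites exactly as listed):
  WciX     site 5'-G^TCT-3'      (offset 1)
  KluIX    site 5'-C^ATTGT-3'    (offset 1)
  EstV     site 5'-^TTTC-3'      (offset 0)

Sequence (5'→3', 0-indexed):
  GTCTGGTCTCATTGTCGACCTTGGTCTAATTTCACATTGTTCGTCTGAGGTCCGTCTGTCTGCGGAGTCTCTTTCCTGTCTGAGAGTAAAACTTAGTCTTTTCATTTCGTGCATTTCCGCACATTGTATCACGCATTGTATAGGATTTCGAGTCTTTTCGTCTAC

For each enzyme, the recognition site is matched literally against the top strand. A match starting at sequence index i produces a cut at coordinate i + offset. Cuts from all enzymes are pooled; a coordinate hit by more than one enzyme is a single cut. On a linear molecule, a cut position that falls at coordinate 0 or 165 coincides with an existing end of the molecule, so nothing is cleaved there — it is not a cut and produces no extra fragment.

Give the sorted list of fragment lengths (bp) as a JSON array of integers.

[1,3,3,4,4,4,5,5,5,5,5,6,7,7,8,9,9,9,11,11,12,14,18]

Site scan:
  WciX (GTCT, off=1): starts [0, 5, 23, 42, 53, 57, 66, 77, 95, 151, 159] → cuts [1, 6, 24, 43, 54, 58, 67, 78, 96, 152, 160]
  KluIX (CATTGT, off=1): starts [9, 34, 121, 133] → cuts [10, 35, 122, 134]
  EstV (TTTC, off=0): starts [29, 71, 99, 104, 113, 145, 155] → cuts [29, 71, 99, 104, 113, 145, 155]

All cut coordinates (distinct, sorted): [1, 6, 10, 24, 29, 35, 43, 54, 58, 67, 71, 78, 96, 99, 104, 113, 122, 134, 145, 152, 155, 160]

Fragment lengths:
  [0,1): 1 bp
  [1,6): 5 bp
  [6,10): 4 bp
  [10,24): 14 bp
  [24,29): 5 bp
  [29,35): 6 bp
  [35,43): 8 bp
  [43,54): 11 bp
  [54,58): 4 bp
  [58,67): 9 bp
  [67,71): 4 bp
  [71,78): 7 bp
  [78,96): 18 bp
  [96,99): 3 bp
  [99,104): 5 bp
  [104,113): 9 bp
  [113,122): 9 bp
  [122,134): 12 bp
  [134,145): 11 bp
  [145,152): 7 bp
  [152,155): 3 bp
  [155,160): 5 bp
  [160,165): 5 bp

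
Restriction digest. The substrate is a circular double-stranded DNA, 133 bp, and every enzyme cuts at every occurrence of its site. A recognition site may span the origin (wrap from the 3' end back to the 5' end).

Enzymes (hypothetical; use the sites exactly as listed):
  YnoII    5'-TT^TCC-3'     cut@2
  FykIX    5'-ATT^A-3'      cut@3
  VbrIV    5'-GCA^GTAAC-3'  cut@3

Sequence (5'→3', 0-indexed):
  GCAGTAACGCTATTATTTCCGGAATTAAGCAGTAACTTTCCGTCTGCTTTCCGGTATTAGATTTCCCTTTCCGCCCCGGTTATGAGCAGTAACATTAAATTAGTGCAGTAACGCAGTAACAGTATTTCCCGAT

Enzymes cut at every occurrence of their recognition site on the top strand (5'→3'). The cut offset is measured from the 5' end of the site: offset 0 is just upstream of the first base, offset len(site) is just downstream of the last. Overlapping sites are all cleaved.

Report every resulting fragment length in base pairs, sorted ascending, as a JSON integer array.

Site scan:
  YnoII TTTCC/2: at [15, 36, 47, 61, 67, 124] ⇒ [17, 38, 49, 63, 69, 126]
  FykIX ATTA/3: at [11, 23, 55, 93, 98] ⇒ [14, 26, 58, 96, 101]
  VbrIV GCAGTAAC/3: at [0, 28, 85, 104, 112] ⇒ [3, 31, 88, 107, 115]

Pooled cuts: [3, 14, 17, 26, 31, 38, 49, 58, 63, 69, 88, 96, 101, 107, 115, 126]

Fragments:
  3→14: 11 bp
  14→17: 3 bp
  17→26: 9 bp
  26→31: 5 bp
  31→38: 7 bp
  38→49: 11 bp
  49→58: 9 bp
  58→63: 5 bp
  63→69: 6 bp
  69→88: 19 bp
  88→96: 8 bp
  96→101: 5 bp
  101→107: 6 bp
  107→115: 8 bp
  115→126: 11 bp
  126→3 (wrap): 133-126+3 = 10 bp

[3,5,5,5,6,6,7,8,8,9,9,10,11,11,11,19]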